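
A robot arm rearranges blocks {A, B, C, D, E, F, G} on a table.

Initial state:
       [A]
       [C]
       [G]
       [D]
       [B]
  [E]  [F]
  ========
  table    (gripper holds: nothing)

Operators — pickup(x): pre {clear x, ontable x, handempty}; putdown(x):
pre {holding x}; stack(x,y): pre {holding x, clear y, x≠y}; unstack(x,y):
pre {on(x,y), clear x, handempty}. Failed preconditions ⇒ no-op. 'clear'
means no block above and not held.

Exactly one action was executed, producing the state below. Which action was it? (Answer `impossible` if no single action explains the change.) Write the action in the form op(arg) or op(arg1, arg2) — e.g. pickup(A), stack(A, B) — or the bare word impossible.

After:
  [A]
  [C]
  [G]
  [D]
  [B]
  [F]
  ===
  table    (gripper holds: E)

pickup(E)

target: towers=[F/B/D/G/C/A] holding=E
     unstack(A, C) → towers=[E; F/B/D/G/C] holding=A
         pickup(E) → towers=[F/B/D/G/C/A] holding=E  ← match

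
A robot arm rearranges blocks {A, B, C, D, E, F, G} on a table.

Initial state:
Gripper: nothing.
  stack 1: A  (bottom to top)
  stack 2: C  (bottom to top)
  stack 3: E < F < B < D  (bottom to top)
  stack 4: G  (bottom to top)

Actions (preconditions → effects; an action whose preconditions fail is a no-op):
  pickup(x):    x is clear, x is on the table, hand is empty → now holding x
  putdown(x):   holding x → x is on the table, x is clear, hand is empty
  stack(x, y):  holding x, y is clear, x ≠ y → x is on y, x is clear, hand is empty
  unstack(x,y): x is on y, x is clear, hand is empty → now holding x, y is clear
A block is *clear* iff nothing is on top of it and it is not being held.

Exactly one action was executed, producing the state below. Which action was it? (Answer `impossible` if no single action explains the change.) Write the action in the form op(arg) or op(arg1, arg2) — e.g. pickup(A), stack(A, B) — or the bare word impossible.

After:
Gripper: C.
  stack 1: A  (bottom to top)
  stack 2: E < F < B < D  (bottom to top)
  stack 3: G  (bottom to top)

target: towers=[A; E/F/B/D; G] holding=C
         pickup(G) → towers=[A; C; E/F/B/D] holding=G
     unstack(D, B) → towers=[A; C; E/F/B; G] holding=D
         pickup(A) → towers=[C; E/F/B/D; G] holding=A
         pickup(C) → towers=[A; E/F/B/D; G] holding=C  ← match

pickup(C)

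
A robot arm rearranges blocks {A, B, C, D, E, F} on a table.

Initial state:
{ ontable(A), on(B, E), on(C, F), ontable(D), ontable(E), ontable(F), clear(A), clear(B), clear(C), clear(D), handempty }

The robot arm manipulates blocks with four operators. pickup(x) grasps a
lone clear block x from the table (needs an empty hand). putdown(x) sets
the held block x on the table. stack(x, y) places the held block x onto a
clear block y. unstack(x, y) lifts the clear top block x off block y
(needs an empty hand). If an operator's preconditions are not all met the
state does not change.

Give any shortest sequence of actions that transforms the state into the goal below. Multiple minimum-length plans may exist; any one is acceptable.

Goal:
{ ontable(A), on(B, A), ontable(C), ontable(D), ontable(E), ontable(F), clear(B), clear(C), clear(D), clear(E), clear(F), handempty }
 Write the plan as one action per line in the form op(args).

unstack(B, E)
stack(B, A)
unstack(C, F)
putdown(C)

step 1 (unstack(B, E)): towers=[A; D; E; F/C] holding=B
step 2 (stack(B, A)): towers=[A/B; D; E; F/C] holding=-
step 3 (unstack(C, F)): towers=[A/B; D; E; F] holding=C
step 4 (putdown(C)): towers=[A/B; C; D; E; F] holding=-
goal check: towers=[A/B; C; D; E; F] holding=- — reached (length 4, optimal by BFS)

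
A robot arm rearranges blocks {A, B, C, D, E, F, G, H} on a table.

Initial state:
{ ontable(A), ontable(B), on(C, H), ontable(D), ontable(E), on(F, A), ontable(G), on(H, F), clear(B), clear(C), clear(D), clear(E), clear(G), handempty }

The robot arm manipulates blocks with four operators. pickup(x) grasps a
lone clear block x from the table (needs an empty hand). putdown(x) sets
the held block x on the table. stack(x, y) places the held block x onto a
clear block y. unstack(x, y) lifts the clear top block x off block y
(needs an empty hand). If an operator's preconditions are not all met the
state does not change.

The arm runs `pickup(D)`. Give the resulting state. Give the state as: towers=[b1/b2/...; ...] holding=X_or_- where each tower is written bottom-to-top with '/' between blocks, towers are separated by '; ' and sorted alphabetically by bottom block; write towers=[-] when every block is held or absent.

before: towers=[A/F/H/C; B; D; E; G] holding=-
pre[pickup(D)]: clear(D) ok, ontable(D) ok, handempty ok
all met → apply pickup(D)
after:  towers=[A/F/H/C; B; E; G] holding=D

towers=[A/F/H/C; B; E; G] holding=D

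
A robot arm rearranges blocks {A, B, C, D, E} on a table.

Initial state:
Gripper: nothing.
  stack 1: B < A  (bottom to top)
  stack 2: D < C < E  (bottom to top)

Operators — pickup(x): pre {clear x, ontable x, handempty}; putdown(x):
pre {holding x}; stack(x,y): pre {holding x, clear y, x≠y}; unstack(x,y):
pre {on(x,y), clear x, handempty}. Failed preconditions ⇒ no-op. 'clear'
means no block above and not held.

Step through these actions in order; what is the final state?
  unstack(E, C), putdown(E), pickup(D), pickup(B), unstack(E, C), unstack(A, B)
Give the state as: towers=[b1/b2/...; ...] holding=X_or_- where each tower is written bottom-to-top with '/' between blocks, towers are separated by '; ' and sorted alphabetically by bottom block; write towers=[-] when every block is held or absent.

towers=[B; D/C; E] holding=A

step 1 (unstack(E, C)): towers=[B/A; D/C] holding=E
step 2 (putdown(E)): towers=[B/A; D/C; E] holding=-
step 3 (pickup(D)) [no-op]: towers=[B/A; D/C; E] holding=-
step 4 (pickup(B)) [no-op]: towers=[B/A; D/C; E] holding=-
step 5 (unstack(E, C)) [no-op]: towers=[B/A; D/C; E] holding=-
step 6 (unstack(A, B)): towers=[B; D/C; E] holding=A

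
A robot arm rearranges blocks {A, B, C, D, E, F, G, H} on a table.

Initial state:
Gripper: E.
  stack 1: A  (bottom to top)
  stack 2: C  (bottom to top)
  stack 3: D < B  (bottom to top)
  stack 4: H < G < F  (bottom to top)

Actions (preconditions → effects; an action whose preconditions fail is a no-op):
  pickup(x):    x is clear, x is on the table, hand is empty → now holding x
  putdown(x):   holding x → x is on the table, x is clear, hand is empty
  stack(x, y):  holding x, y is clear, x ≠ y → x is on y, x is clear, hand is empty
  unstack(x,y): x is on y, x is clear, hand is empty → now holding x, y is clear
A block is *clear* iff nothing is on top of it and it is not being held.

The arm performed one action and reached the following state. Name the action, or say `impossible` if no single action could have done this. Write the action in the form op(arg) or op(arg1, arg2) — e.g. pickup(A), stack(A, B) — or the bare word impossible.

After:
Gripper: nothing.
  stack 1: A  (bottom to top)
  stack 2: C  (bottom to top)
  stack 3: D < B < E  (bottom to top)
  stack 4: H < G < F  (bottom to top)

target: towers=[A; C; D/B/E; H/G/F] holding=-
        putdown(E) → towers=[A; C; D/B; E; H/G/F] holding=-
       stack(E, A) → towers=[A/E; C; D/B; H/G/F] holding=-
       stack(E, B) → towers=[A; C; D/B/E; H/G/F] holding=-  ← match
       stack(E, F) → towers=[A; C; D/B; H/G/F/E] holding=-
       stack(E, C) → towers=[A; C/E; D/B; H/G/F] holding=-

stack(E, B)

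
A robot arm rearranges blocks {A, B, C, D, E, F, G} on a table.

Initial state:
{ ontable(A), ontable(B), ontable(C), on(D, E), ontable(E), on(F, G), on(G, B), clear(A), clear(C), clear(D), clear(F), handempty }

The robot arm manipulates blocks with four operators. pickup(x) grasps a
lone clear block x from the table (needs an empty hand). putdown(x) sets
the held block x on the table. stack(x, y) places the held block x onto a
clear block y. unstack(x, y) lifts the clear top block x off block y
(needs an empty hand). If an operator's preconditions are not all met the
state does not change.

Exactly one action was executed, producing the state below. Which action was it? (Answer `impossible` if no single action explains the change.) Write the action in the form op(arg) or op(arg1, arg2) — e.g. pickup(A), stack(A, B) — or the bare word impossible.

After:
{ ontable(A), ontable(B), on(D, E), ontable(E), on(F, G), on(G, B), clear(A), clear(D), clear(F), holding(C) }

pickup(C)

target: towers=[A; B/G/F; E/D] holding=C
     unstack(F, G) → towers=[A; B/G; C; E/D] holding=F
     unstack(D, E) → towers=[A; B/G/F; C; E] holding=D
         pickup(A) → towers=[B/G/F; C; E/D] holding=A
         pickup(C) → towers=[A; B/G/F; E/D] holding=C  ← match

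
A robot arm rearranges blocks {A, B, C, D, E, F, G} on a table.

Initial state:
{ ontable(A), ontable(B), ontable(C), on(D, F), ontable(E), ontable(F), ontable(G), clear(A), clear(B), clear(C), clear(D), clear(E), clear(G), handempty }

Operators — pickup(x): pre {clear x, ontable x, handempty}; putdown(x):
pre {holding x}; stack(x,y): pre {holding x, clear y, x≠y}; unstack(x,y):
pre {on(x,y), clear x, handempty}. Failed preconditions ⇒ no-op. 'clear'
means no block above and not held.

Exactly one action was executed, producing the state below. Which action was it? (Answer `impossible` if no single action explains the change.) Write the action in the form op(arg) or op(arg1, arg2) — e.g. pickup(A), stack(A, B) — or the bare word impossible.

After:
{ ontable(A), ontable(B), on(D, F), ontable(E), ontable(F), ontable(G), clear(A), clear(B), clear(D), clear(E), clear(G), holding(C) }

target: towers=[A; B; E; F/D; G] holding=C
         pickup(B) → towers=[A; C; E; F/D; G] holding=B
         pickup(G) → towers=[A; B; C; E; F/D] holding=G
     unstack(D, F) → towers=[A; B; C; E; F; G] holding=D
         pickup(A) → towers=[B; C; E; F/D; G] holding=A
         pickup(E) → towers=[A; B; C; F/D; G] holding=E
         pickup(C) → towers=[A; B; E; F/D; G] holding=C  ← match

pickup(C)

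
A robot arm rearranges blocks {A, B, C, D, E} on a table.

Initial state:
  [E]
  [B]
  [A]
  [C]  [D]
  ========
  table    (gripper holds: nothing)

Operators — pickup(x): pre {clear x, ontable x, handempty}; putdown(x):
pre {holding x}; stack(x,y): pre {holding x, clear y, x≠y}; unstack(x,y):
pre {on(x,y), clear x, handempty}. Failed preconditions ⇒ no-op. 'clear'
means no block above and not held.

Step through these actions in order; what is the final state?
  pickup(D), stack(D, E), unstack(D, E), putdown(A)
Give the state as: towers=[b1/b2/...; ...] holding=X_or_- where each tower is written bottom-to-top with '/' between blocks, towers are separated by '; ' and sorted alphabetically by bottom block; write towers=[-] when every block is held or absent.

towers=[C/A/B/E] holding=D

step 1 (pickup(D)): towers=[C/A/B/E] holding=D
step 2 (stack(D, E)): towers=[C/A/B/E/D] holding=-
step 3 (unstack(D, E)): towers=[C/A/B/E] holding=D
step 4 (putdown(A)) [no-op]: towers=[C/A/B/E] holding=D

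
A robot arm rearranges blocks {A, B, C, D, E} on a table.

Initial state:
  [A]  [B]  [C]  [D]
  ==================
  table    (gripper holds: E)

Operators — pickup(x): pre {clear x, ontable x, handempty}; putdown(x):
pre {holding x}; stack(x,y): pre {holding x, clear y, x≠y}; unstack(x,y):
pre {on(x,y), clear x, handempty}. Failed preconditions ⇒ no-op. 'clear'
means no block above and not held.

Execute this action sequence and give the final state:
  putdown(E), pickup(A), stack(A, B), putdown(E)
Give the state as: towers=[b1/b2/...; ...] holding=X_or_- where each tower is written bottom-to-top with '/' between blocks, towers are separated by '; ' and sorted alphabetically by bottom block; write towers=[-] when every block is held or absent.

step 1 (putdown(E)): towers=[A; B; C; D; E] holding=-
step 2 (pickup(A)): towers=[B; C; D; E] holding=A
step 3 (stack(A, B)): towers=[B/A; C; D; E] holding=-
step 4 (putdown(E)) [no-op]: towers=[B/A; C; D; E] holding=-

towers=[B/A; C; D; E] holding=-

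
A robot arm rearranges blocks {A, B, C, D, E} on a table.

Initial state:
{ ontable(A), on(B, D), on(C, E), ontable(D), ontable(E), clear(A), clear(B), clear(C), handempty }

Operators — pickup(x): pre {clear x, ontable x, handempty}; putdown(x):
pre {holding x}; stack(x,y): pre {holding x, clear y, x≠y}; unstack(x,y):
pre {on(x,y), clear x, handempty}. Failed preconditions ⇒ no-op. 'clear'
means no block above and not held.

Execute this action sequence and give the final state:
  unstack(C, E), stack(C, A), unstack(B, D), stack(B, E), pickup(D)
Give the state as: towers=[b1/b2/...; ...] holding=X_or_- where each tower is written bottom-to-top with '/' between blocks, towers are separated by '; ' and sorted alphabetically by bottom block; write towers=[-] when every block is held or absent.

step 1 (unstack(C, E)): towers=[A; D/B; E] holding=C
step 2 (stack(C, A)): towers=[A/C; D/B; E] holding=-
step 3 (unstack(B, D)): towers=[A/C; D; E] holding=B
step 4 (stack(B, E)): towers=[A/C; D; E/B] holding=-
step 5 (pickup(D)): towers=[A/C; E/B] holding=D

towers=[A/C; E/B] holding=D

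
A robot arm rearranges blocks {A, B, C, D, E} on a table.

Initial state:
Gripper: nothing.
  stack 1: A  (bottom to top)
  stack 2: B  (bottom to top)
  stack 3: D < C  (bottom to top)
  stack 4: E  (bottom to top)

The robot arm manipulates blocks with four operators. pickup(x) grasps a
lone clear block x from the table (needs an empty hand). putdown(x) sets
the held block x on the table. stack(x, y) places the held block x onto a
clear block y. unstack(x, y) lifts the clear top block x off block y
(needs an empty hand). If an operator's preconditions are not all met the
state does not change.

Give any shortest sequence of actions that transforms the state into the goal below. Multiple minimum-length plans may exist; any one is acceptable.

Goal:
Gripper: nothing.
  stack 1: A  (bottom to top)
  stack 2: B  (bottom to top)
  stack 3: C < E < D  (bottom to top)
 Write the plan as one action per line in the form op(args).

step 1 (unstack(C, D)): towers=[A; B; D; E] holding=C
step 2 (putdown(C)): towers=[A; B; C; D; E] holding=-
step 3 (pickup(E)): towers=[A; B; C; D] holding=E
step 4 (stack(E, C)): towers=[A; B; C/E; D] holding=-
step 5 (pickup(D)): towers=[A; B; C/E] holding=D
step 6 (stack(D, E)): towers=[A; B; C/E/D] holding=-
goal check: towers=[A; B; C/E/D] holding=- — reached (length 6, optimal by BFS)

unstack(C, D)
putdown(C)
pickup(E)
stack(E, C)
pickup(D)
stack(D, E)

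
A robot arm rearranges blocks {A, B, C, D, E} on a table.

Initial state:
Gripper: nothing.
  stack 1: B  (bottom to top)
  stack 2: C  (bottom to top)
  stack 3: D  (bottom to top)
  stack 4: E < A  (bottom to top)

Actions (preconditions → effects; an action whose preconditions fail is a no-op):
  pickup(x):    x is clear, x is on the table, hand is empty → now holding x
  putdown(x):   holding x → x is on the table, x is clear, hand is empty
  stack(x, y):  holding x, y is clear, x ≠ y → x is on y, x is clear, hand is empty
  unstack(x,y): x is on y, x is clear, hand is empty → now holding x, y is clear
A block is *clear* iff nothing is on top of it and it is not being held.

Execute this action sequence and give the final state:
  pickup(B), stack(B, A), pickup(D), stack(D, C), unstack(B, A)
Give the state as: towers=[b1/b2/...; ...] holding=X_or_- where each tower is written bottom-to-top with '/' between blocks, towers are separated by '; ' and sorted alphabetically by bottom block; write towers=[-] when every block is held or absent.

towers=[C/D; E/A] holding=B

step 1 (pickup(B)): towers=[C; D; E/A] holding=B
step 2 (stack(B, A)): towers=[C; D; E/A/B] holding=-
step 3 (pickup(D)): towers=[C; E/A/B] holding=D
step 4 (stack(D, C)): towers=[C/D; E/A/B] holding=-
step 5 (unstack(B, A)): towers=[C/D; E/A] holding=B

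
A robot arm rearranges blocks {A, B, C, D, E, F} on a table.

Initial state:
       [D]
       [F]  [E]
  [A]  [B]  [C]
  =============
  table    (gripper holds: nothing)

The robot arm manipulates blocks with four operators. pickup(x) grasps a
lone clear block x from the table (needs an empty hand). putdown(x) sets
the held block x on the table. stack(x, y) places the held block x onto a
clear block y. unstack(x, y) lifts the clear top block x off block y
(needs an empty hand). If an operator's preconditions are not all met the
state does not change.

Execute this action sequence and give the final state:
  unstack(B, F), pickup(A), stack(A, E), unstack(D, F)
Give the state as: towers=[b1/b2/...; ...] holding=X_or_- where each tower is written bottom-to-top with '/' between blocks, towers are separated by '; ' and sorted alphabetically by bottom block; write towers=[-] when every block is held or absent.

step 1 (unstack(B, F)) [no-op]: towers=[A; B/F/D; C/E] holding=-
step 2 (pickup(A)): towers=[B/F/D; C/E] holding=A
step 3 (stack(A, E)): towers=[B/F/D; C/E/A] holding=-
step 4 (unstack(D, F)): towers=[B/F; C/E/A] holding=D

towers=[B/F; C/E/A] holding=D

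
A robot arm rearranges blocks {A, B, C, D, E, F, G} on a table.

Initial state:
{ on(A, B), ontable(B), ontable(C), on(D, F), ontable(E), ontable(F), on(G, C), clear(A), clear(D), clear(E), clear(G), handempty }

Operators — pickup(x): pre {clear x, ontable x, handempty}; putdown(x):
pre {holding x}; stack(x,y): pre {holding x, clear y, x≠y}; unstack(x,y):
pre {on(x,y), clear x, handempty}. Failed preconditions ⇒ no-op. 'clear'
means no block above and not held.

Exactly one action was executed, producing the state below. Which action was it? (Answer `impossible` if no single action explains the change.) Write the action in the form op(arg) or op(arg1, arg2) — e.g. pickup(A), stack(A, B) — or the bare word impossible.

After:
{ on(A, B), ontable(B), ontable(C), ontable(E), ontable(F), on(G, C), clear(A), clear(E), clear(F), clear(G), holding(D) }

target: towers=[B/A; C/G; E; F] holding=D
     unstack(G, C) → towers=[B/A; C; E; F/D] holding=G
     unstack(D, F) → towers=[B/A; C/G; E; F] holding=D  ← match
     unstack(A, B) → towers=[B; C/G; E; F/D] holding=A
         pickup(E) → towers=[B/A; C/G; F/D] holding=E

unstack(D, F)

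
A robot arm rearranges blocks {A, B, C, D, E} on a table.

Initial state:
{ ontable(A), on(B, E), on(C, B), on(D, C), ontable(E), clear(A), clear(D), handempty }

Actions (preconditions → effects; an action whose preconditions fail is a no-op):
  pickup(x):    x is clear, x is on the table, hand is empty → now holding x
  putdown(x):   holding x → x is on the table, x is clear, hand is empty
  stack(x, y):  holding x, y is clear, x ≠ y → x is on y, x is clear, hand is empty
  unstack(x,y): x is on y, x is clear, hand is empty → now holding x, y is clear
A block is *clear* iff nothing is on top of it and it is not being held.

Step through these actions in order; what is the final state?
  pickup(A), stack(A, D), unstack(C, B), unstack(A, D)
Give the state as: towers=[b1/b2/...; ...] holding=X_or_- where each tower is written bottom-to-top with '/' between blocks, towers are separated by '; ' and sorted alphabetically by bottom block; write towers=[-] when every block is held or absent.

step 1 (pickup(A)): towers=[E/B/C/D] holding=A
step 2 (stack(A, D)): towers=[E/B/C/D/A] holding=-
step 3 (unstack(C, B)) [no-op]: towers=[E/B/C/D/A] holding=-
step 4 (unstack(A, D)): towers=[E/B/C/D] holding=A

towers=[E/B/C/D] holding=A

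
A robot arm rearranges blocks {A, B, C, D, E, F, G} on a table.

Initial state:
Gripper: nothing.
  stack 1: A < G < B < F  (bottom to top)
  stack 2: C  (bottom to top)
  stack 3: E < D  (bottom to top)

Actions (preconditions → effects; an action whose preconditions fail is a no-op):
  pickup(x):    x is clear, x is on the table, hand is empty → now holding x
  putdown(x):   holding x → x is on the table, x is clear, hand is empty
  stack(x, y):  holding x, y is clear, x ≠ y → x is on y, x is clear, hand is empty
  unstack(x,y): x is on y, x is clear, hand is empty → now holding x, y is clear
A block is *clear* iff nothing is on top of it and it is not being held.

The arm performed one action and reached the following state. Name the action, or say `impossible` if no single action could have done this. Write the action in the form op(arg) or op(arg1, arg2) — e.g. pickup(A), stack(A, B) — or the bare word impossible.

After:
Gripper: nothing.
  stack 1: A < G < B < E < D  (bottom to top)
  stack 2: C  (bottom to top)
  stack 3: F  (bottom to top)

impossible

target: towers=[A/G/B/E/D; C; F] holding=-
     unstack(F, B) → towers=[A/G/B; C; E/D] holding=F
     unstack(D, E) → towers=[A/G/B/F; C; E] holding=D
         pickup(C) → towers=[A/G/B/F; E/D] holding=C
none of the 3 applicable actions match → impossible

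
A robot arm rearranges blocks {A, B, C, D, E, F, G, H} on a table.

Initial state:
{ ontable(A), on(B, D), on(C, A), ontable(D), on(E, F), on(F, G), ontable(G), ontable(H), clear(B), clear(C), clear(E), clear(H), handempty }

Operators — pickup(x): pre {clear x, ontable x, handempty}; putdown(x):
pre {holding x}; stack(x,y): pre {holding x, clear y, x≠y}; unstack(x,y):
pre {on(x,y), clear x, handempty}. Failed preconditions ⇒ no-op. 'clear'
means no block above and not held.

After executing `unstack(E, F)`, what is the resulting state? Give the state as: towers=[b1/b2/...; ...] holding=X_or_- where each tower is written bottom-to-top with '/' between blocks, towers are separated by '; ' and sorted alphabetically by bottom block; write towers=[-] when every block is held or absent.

towers=[A/C; D/B; G/F; H] holding=E

before: towers=[A/C; D/B; G/F/E; H] holding=-
pre[unstack(E, F)]: on(E,F) ok, clear(E) ok, handempty ok
all met → apply unstack(E, F)
after:  towers=[A/C; D/B; G/F; H] holding=E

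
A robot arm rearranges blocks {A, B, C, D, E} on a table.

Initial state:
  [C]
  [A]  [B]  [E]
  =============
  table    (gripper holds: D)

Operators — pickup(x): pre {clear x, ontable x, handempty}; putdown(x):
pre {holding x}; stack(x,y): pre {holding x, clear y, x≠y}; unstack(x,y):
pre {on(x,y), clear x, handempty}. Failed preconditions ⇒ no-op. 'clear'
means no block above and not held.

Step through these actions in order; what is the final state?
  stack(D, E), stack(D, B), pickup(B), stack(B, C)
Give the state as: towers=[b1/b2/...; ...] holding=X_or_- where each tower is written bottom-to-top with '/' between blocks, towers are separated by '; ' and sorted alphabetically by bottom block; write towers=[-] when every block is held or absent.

towers=[A/C/B; E/D] holding=-

step 1 (stack(D, E)): towers=[A/C; B; E/D] holding=-
step 2 (stack(D, B)) [no-op]: towers=[A/C; B; E/D] holding=-
step 3 (pickup(B)): towers=[A/C; E/D] holding=B
step 4 (stack(B, C)): towers=[A/C/B; E/D] holding=-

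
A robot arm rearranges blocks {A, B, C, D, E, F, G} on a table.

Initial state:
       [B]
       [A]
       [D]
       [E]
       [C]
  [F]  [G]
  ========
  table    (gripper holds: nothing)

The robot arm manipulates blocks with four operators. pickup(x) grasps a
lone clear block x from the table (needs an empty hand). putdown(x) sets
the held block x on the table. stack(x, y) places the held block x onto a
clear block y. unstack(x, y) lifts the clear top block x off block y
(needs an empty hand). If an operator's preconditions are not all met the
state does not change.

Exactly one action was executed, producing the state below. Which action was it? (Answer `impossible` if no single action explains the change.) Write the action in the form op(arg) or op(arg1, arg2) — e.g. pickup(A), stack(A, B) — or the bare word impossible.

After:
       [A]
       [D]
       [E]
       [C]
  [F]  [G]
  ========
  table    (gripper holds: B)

target: towers=[F; G/C/E/D/A] holding=B
     unstack(B, A) → towers=[F; G/C/E/D/A] holding=B  ← match
         pickup(F) → towers=[G/C/E/D/A/B] holding=F

unstack(B, A)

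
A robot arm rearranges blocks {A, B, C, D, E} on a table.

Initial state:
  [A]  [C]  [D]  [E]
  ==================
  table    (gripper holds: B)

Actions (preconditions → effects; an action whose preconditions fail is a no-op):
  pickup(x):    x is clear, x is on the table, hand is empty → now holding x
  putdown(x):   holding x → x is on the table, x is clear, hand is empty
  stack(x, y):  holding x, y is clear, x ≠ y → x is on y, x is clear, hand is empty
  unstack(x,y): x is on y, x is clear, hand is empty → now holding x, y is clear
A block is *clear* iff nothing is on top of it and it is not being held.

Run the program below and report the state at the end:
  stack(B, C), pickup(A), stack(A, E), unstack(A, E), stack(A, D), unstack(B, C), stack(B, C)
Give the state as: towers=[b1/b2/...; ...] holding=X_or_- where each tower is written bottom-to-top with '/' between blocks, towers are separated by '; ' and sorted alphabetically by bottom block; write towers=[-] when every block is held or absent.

step 1 (stack(B, C)): towers=[A; C/B; D; E] holding=-
step 2 (pickup(A)): towers=[C/B; D; E] holding=A
step 3 (stack(A, E)): towers=[C/B; D; E/A] holding=-
step 4 (unstack(A, E)): towers=[C/B; D; E] holding=A
step 5 (stack(A, D)): towers=[C/B; D/A; E] holding=-
step 6 (unstack(B, C)): towers=[C; D/A; E] holding=B
step 7 (stack(B, C)): towers=[C/B; D/A; E] holding=-

towers=[C/B; D/A; E] holding=-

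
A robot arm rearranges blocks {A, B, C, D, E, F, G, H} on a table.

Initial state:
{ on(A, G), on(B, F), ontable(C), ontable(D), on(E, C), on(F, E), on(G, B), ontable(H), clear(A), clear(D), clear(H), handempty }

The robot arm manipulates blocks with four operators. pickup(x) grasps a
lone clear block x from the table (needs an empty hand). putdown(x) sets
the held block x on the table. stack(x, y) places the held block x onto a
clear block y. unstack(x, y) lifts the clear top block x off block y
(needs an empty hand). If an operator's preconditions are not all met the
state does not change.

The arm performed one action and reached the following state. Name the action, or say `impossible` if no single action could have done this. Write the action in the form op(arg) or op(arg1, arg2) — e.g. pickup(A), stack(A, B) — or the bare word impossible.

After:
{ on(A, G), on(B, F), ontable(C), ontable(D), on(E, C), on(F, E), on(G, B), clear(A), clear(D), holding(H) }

target: towers=[C/E/F/B/G/A; D] holding=H
     unstack(A, G) → towers=[C/E/F/B/G; D; H] holding=A
         pickup(H) → towers=[C/E/F/B/G/A; D] holding=H  ← match
         pickup(D) → towers=[C/E/F/B/G/A; H] holding=D

pickup(H)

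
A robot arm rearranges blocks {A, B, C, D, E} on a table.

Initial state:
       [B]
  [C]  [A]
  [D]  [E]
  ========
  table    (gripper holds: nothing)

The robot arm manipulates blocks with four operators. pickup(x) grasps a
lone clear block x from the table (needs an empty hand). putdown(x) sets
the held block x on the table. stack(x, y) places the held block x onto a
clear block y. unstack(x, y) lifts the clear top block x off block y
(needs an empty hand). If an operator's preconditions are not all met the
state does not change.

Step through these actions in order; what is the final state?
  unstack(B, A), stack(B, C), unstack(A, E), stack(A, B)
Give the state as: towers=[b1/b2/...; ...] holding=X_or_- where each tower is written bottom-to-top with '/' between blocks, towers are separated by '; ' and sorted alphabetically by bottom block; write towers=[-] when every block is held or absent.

towers=[D/C/B/A; E] holding=-

step 1 (unstack(B, A)): towers=[D/C; E/A] holding=B
step 2 (stack(B, C)): towers=[D/C/B; E/A] holding=-
step 3 (unstack(A, E)): towers=[D/C/B; E] holding=A
step 4 (stack(A, B)): towers=[D/C/B/A; E] holding=-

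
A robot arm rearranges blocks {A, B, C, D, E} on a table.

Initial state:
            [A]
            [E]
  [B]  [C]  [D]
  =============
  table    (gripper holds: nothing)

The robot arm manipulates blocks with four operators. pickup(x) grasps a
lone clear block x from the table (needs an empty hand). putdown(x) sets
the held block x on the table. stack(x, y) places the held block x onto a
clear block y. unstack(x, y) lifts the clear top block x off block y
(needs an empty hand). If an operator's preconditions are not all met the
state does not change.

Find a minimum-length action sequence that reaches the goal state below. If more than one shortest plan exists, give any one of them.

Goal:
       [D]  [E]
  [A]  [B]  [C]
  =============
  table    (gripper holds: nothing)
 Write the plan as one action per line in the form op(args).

step 1 (unstack(A, E)): towers=[B; C; D/E] holding=A
step 2 (putdown(A)): towers=[A; B; C; D/E] holding=-
step 3 (unstack(E, D)): towers=[A; B; C; D] holding=E
step 4 (stack(E, C)): towers=[A; B; C/E; D] holding=-
step 5 (pickup(D)): towers=[A; B; C/E] holding=D
step 6 (stack(D, B)): towers=[A; B/D; C/E] holding=-
goal check: towers=[A; B/D; C/E] holding=- — reached (length 6, optimal by BFS)

unstack(A, E)
putdown(A)
unstack(E, D)
stack(E, C)
pickup(D)
stack(D, B)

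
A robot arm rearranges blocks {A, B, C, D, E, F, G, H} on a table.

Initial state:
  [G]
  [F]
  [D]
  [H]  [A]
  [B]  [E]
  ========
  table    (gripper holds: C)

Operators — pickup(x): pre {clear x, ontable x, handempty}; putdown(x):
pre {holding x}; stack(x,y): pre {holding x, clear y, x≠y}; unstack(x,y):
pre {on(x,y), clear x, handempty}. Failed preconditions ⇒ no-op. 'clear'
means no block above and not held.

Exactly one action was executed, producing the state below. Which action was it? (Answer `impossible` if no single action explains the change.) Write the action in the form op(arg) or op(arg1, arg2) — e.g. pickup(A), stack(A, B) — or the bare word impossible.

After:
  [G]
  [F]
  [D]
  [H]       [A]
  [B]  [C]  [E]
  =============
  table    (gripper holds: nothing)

target: towers=[B/H/D/F/G; C; E/A] holding=-
        putdown(C) → towers=[B/H/D/F/G; C; E/A] holding=-  ← match
       stack(C, G) → towers=[B/H/D/F/G/C; E/A] holding=-
       stack(C, A) → towers=[B/H/D/F/G; E/A/C] holding=-

putdown(C)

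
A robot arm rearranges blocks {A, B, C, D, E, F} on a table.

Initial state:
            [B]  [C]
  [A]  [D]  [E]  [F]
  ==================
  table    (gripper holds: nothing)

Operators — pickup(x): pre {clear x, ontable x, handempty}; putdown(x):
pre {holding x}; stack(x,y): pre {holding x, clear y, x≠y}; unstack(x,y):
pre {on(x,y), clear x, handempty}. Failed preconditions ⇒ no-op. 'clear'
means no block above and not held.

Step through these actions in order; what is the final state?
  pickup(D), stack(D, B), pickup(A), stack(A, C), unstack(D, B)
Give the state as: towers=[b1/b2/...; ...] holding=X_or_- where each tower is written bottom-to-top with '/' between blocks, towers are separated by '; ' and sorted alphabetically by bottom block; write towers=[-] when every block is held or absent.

step 1 (pickup(D)): towers=[A; E/B; F/C] holding=D
step 2 (stack(D, B)): towers=[A; E/B/D; F/C] holding=-
step 3 (pickup(A)): towers=[E/B/D; F/C] holding=A
step 4 (stack(A, C)): towers=[E/B/D; F/C/A] holding=-
step 5 (unstack(D, B)): towers=[E/B; F/C/A] holding=D

towers=[E/B; F/C/A] holding=D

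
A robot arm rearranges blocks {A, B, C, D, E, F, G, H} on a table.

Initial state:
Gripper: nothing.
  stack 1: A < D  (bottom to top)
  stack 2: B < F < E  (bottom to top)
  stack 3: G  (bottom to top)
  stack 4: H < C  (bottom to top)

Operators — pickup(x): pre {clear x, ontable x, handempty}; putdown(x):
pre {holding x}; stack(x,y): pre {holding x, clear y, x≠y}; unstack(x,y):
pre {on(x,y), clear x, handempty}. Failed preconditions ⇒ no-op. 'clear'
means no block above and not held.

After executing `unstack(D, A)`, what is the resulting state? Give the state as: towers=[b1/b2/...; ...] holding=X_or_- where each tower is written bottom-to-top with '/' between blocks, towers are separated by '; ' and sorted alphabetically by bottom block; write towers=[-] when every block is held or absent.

before: towers=[A/D; B/F/E; G; H/C] holding=-
pre[unstack(D, A)]: on(D,A) yes, clear(D) yes, handempty yes
all met → apply unstack(D, A)
after:  towers=[A; B/F/E; G; H/C] holding=D

towers=[A; B/F/E; G; H/C] holding=D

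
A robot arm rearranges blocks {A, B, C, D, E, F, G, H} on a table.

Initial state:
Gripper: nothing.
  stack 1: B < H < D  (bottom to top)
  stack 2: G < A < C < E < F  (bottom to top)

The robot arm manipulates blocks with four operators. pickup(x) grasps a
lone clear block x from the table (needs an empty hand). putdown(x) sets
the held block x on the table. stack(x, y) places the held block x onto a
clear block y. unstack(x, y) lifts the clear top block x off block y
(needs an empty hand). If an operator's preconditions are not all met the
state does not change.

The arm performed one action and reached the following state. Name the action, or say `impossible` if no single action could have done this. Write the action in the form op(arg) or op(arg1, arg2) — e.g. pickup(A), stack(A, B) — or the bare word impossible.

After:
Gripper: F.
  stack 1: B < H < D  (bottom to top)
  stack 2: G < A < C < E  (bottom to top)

target: towers=[B/H/D; G/A/C/E] holding=F
     unstack(F, E) → towers=[B/H/D; G/A/C/E] holding=F  ← match
     unstack(D, H) → towers=[B/H; G/A/C/E/F] holding=D

unstack(F, E)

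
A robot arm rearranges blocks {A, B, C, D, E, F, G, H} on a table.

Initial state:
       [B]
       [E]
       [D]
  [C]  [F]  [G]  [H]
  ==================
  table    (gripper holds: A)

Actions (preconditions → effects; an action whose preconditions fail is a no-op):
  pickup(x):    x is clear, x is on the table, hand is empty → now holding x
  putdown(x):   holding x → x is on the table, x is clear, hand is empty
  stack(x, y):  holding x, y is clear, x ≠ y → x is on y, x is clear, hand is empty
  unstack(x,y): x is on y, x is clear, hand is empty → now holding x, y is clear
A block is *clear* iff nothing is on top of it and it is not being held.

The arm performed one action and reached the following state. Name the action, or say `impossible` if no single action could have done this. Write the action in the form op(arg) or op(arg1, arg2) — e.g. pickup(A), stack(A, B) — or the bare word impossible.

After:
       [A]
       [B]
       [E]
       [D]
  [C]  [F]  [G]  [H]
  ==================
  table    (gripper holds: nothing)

target: towers=[C; F/D/E/B/A; G; H] holding=-
        putdown(A) → towers=[A; C; F/D/E/B; G; H] holding=-
       stack(A, G) → towers=[C; F/D/E/B; G/A; H] holding=-
       stack(A, H) → towers=[C; F/D/E/B; G; H/A] holding=-
       stack(A, B) → towers=[C; F/D/E/B/A; G; H] holding=-  ← match
       stack(A, C) → towers=[C/A; F/D/E/B; G; H] holding=-

stack(A, B)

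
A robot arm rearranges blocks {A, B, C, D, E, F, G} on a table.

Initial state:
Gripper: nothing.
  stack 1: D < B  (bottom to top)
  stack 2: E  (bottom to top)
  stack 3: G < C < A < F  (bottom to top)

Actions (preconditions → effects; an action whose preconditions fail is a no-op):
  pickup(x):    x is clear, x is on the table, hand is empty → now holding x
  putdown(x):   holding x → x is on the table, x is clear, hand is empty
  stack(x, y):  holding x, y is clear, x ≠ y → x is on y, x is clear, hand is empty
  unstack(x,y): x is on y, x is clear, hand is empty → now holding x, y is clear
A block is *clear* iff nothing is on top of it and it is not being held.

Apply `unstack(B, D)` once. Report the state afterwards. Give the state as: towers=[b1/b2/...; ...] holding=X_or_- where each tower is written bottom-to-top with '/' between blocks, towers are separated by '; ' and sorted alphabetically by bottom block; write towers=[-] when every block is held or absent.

towers=[D; E; G/C/A/F] holding=B

before: towers=[D/B; E; G/C/A/F] holding=-
pre[unstack(B, D)]: on(B,D) ok, clear(B) ok, handempty ok
all met → apply unstack(B, D)
after:  towers=[D; E; G/C/A/F] holding=B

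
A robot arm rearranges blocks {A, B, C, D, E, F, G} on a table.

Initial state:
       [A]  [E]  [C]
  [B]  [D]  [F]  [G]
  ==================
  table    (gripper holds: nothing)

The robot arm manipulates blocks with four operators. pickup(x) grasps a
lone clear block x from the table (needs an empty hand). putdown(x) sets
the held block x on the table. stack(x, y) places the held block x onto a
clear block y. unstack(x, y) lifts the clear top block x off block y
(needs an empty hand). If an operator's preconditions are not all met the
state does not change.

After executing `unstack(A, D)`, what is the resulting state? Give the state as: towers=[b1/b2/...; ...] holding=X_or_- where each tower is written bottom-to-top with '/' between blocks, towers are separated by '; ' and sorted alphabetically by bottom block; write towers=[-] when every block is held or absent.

before: towers=[B; D/A; F/E; G/C] holding=-
pre[unstack(A, D)]: on(A,D) ✓, clear(A) ✓, handempty ✓
all met → apply unstack(A, D)
after:  towers=[B; D; F/E; G/C] holding=A

towers=[B; D; F/E; G/C] holding=A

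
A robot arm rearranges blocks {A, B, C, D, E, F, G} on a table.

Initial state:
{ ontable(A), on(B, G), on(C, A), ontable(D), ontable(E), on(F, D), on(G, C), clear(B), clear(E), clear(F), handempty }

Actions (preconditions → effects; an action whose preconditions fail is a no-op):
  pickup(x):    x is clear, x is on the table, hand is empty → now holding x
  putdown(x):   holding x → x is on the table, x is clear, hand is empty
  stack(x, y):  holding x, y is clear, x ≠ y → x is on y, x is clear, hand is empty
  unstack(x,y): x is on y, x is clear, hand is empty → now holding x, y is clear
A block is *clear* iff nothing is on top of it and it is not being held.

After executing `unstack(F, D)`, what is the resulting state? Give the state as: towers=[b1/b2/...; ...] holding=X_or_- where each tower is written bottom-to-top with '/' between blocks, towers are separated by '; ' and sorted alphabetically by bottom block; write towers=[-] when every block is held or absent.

before: towers=[A/C/G/B; D/F; E] holding=-
pre[unstack(F, D)]: on(F,D) ok, clear(F) ok, handempty ok
all met → apply unstack(F, D)
after:  towers=[A/C/G/B; D; E] holding=F

towers=[A/C/G/B; D; E] holding=F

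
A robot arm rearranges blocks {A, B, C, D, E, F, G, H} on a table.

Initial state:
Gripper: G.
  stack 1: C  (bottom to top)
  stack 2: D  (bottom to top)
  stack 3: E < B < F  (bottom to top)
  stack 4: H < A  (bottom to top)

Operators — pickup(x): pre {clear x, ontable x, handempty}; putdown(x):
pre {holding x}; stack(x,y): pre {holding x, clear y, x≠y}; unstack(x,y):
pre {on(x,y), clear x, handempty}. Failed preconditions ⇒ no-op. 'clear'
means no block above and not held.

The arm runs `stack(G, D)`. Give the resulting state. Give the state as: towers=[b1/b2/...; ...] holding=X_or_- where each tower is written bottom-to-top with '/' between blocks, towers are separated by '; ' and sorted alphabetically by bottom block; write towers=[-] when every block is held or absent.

before: towers=[C; D; E/B/F; H/A] holding=G
pre[stack(G, D)]: holding(G) ok, clear(D) ok, G≠D ok
all met → apply stack(G, D)
after:  towers=[C; D/G; E/B/F; H/A] holding=-

towers=[C; D/G; E/B/F; H/A] holding=-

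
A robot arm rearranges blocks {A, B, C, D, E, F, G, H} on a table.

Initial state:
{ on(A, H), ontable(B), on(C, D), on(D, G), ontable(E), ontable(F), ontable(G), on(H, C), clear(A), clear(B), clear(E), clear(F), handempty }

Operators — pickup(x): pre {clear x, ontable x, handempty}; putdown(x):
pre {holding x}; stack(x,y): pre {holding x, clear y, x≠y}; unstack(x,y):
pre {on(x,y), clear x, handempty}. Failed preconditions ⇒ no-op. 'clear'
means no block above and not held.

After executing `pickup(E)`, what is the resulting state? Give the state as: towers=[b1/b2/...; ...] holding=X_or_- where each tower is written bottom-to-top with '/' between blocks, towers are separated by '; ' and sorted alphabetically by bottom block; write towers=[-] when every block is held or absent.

towers=[B; F; G/D/C/H/A] holding=E

before: towers=[B; E; F; G/D/C/H/A] holding=-
pre[pickup(E)]: clear(E) ok, ontable(E) ok, handempty ok
all met → apply pickup(E)
after:  towers=[B; F; G/D/C/H/A] holding=E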